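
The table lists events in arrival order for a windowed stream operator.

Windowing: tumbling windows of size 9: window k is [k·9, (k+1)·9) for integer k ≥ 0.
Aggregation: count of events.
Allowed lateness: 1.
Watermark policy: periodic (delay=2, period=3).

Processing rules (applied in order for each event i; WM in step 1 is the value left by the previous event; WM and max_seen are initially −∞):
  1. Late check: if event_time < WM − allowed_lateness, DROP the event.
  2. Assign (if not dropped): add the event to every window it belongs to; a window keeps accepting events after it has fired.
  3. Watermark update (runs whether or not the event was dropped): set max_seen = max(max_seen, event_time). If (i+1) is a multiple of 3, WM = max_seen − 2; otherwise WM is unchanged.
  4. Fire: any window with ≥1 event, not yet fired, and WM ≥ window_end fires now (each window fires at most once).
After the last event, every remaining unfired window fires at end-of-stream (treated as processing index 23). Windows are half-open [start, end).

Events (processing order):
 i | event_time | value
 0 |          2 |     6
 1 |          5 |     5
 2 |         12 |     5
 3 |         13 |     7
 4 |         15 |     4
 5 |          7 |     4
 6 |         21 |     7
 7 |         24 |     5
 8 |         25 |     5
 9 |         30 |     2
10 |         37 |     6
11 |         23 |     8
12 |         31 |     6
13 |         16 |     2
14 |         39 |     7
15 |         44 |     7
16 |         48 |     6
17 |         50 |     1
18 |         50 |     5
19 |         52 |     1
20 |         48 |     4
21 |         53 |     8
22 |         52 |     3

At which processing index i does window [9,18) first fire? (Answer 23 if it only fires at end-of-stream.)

i=0 t=2 v=6: → [0,9); WM=−∞
i=1 t=5 v=5: → [0,9); WM=−∞
i=2 t=12 v=5: → [9,18); WM=10; [0,9) fires=2
i=3 t=13 v=7: → [9,18); WM=10
i=4 t=15 v=4: → [9,18); WM=10
i=5 t=7 v=4: DROP (t<10-1); WM=13
i=6 t=21 v=7: → [18,27); WM=13
i=7 t=24 v=5: → [18,27); WM=13
i=8 t=25 v=5: → [18,27); WM=23; [9,18) fires=3
i=9 t=30 v=2: → [27,36); WM=23
i=10 t=37 v=6: → [36,45); WM=23
i=11 t=23 v=8: → [18,27); WM=35; [18,27) fires=4
i=12 t=31 v=6: DROP (t<35-1); WM=35
i=13 t=16 v=2: DROP (t<35-1); WM=35
i=14 t=39 v=7: → [36,45); WM=37; [27,36) fires=1
i=15 t=44 v=7: → [36,45); WM=37
i=16 t=48 v=6: → [45,54); WM=37
i=17 t=50 v=1: → [45,54); WM=48; [36,45) fires=3
i=18 t=50 v=5: → [45,54); WM=48
i=19 t=52 v=1: → [45,54); WM=48
i=20 t=48 v=4: → [45,54); WM=50
i=21 t=53 v=8: → [45,54); WM=50
i=22 t=52 v=3: → [45,54); WM=50

8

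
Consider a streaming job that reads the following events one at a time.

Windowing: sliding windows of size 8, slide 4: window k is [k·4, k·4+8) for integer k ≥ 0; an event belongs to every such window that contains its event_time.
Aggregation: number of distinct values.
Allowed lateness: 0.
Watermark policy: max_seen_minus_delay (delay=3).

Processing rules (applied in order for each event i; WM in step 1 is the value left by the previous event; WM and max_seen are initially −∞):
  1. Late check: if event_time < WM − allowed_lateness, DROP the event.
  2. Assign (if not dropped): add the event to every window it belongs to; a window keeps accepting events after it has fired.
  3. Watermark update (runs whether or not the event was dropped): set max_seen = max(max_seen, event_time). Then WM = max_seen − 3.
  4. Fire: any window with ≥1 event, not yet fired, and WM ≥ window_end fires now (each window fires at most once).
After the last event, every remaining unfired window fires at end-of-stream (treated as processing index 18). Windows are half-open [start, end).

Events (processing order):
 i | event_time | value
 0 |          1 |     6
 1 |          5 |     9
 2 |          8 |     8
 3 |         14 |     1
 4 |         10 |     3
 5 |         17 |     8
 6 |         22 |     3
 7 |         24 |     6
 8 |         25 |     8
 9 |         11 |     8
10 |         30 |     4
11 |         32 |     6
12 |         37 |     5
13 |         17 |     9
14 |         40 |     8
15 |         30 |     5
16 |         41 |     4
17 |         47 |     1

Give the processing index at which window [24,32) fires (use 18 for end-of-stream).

12

i=0 t=1 v=6: → [0,8); WM=-2
i=1 t=5 v=9: → [4,12),[0,8); WM=2
i=2 t=8 v=8: → [8,16),[4,12); WM=5
i=3 t=14 v=1: → [12,20),[8,16); WM=11; [0,8) fires=2
i=4 t=10 v=3: DROP (t<11-0); WM=11
i=5 t=17 v=8: → [16,24),[12,20); WM=14; [4,12) fires=2
i=6 t=22 v=3: → [20,28),[16,24); WM=19; [8,16) fires=2
i=7 t=24 v=6: → [24,32),[20,28); WM=21; [12,20) fires=2
i=8 t=25 v=8: → [24,32),[20,28); WM=22
i=9 t=11 v=8: DROP (t<22-0); WM=22
i=10 t=30 v=4: → [28,36),[24,32); WM=27; [16,24) fires=2
i=11 t=32 v=6: → [32,40),[28,36); WM=29; [20,28) fires=3
i=12 t=37 v=5: → [36,44),[32,40); WM=34; [24,32) fires=3
i=13 t=17 v=9: DROP (t<34-0); WM=34
i=14 t=40 v=8: → [40,48),[36,44); WM=37; [28,36) fires=2
i=15 t=30 v=5: DROP (t<37-0); WM=37
i=16 t=41 v=4: → [40,48),[36,44); WM=38
i=17 t=47 v=1: → [44,52),[40,48); WM=44; [32,40) fires=2 [36,44) fires=3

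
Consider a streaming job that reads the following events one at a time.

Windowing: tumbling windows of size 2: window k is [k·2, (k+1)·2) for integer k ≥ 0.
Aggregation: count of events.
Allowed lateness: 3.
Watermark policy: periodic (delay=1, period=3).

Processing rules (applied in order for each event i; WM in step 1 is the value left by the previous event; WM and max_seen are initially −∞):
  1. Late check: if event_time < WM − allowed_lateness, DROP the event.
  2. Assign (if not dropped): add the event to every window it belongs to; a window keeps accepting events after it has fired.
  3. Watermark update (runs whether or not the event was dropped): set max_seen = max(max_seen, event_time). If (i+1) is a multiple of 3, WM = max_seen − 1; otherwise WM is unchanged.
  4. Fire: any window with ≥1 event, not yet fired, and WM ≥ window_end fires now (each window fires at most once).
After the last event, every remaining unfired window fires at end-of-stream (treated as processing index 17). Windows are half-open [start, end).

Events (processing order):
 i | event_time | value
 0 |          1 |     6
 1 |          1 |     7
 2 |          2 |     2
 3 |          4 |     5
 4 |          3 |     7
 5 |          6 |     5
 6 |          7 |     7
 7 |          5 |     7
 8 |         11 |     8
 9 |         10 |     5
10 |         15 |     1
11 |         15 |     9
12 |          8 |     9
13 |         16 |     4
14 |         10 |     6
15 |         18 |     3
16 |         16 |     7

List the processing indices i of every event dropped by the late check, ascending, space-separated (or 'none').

i=0 t=1 v=6: → [0,2); WM=−∞
i=1 t=1 v=7: → [0,2); WM=−∞
i=2 t=2 v=2: → [2,4); WM=1
i=3 t=4 v=5: → [4,6); WM=1
i=4 t=3 v=7: → [2,4); WM=1
i=5 t=6 v=5: → [6,8); WM=5; [0,2) fires=2 [2,4) fires=2
i=6 t=7 v=7: → [6,8); WM=5
i=7 t=5 v=7: → [4,6); WM=5
i=8 t=11 v=8: → [10,12); WM=10; [4,6) fires=2 [6,8) fires=2
i=9 t=10 v=5: → [10,12); WM=10
i=10 t=15 v=1: → [14,16); WM=10
i=11 t=15 v=9: → [14,16); WM=14; [10,12) fires=2
i=12 t=8 v=9: DROP (t<14-3); WM=14
i=13 t=16 v=4: → [16,18); WM=14
i=14 t=10 v=6: DROP (t<14-3); WM=15
i=15 t=18 v=3: → [18,20); WM=15
i=16 t=16 v=7: → [16,18); WM=15

12 14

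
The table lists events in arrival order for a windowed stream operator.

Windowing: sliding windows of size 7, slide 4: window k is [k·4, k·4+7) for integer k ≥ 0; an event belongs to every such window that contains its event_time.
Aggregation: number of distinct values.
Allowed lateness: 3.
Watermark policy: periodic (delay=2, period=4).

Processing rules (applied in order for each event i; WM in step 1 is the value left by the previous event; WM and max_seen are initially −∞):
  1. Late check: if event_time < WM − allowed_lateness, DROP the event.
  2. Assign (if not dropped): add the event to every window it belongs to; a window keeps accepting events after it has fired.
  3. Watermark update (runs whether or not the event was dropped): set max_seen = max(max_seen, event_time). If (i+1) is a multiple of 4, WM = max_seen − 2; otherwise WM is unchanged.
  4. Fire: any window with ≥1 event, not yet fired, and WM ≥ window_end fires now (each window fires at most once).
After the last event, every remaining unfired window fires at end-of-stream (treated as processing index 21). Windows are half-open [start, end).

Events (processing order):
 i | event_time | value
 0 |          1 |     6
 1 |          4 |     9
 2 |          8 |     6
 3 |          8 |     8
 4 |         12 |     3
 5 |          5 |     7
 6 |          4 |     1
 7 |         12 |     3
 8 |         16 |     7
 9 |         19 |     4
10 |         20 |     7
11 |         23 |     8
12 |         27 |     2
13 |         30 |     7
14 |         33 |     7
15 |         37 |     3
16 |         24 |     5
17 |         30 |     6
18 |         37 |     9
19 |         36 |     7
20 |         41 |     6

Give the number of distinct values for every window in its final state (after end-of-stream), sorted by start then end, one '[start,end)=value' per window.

i=0 t=1 v=6: → [0,7); WM=−∞
i=1 t=4 v=9: → [4,11),[0,7); WM=−∞
i=2 t=8 v=6: → [8,15),[4,11); WM=−∞
i=3 t=8 v=8: → [8,15),[4,11); WM=6
i=4 t=12 v=3: → [12,19),[8,15); WM=6
i=5 t=5 v=7: → [4,11),[0,7); WM=6
i=6 t=4 v=1: → [4,11),[0,7); WM=6
i=7 t=12 v=3: → [12,19),[8,15); WM=10; [0,7) fires=4
i=8 t=16 v=7: → [16,23),[12,19); WM=10
i=9 t=19 v=4: → [16,23); WM=10
i=10 t=20 v=7: → [20,27),[16,23); WM=10
i=11 t=23 v=8: → [20,27); WM=21; [4,11) fires=5 [8,15) fires=3 [12,19) fires=2
i=12 t=27 v=2: → [24,31); WM=21
i=13 t=30 v=7: → [28,35),[24,31); WM=21
i=14 t=33 v=7: → [32,39),[28,35); WM=21
i=15 t=37 v=3: → [36,43),[32,39); WM=35; [16,23) fires=2 [20,27) fires=2 [24,31) fires=2 [28,35) fires=1
i=16 t=24 v=5: DROP (t<35-3); WM=35
i=17 t=30 v=6: DROP (t<35-3); WM=35
i=18 t=37 v=9: → [36,43),[32,39); WM=35
i=19 t=36 v=7: → [36,43),[32,39); WM=35
i=20 t=41 v=6: → [40,47),[36,43); WM=35

[0,7)=4 [4,11)=5 [8,15)=3 [12,19)=2 [16,23)=2 [20,27)=2 [24,31)=2 [28,35)=1 [32,39)=3 [36,43)=4 [40,47)=1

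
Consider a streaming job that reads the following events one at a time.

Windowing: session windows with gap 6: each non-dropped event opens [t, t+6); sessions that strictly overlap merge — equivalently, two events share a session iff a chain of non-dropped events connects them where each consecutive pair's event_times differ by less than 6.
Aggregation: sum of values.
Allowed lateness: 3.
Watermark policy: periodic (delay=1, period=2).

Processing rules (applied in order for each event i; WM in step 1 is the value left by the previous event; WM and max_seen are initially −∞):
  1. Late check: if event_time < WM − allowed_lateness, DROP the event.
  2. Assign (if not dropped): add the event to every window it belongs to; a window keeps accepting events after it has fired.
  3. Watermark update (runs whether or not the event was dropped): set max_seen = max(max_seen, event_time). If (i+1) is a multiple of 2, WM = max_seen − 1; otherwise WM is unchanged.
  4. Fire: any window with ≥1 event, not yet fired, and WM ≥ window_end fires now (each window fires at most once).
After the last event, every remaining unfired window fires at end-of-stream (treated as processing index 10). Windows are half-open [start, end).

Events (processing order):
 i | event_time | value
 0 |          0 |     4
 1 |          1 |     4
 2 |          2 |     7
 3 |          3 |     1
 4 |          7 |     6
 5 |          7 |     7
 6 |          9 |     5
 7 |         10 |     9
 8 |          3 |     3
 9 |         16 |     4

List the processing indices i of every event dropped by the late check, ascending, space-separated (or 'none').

8

i=0 t=0 v=4: → [0,6); WM=−∞
i=1 t=1 v=4: → [0,7); WM=0
i=2 t=2 v=7: → [0,8); WM=0
i=3 t=3 v=1: → [0,9); WM=2
i=4 t=7 v=6: → [0,13); WM=2
i=5 t=7 v=7: → [0,13); WM=6
i=6 t=9 v=5: → [0,15); WM=6
i=7 t=10 v=9: → [0,16); WM=9
i=8 t=3 v=3: DROP (t<9-3); WM=9
i=9 t=16 v=4: → [16,22); WM=15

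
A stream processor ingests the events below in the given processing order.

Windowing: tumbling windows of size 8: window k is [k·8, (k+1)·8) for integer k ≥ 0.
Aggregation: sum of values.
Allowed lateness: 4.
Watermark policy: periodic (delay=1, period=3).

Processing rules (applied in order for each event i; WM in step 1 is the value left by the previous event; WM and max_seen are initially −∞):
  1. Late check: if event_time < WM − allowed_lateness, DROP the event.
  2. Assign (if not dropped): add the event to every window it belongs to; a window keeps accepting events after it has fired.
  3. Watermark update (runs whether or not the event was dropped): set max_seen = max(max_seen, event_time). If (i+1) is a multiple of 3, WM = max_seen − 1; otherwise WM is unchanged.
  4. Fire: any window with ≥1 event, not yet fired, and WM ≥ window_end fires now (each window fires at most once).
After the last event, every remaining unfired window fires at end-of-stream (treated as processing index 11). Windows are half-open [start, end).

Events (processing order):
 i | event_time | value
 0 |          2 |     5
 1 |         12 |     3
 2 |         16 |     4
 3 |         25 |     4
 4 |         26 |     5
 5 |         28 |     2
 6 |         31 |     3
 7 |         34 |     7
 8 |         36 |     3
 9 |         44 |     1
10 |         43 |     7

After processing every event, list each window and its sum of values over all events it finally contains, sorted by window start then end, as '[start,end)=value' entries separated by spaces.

i=0 t=2 v=5: → [0,8); WM=−∞
i=1 t=12 v=3: → [8,16); WM=−∞
i=2 t=16 v=4: → [16,24); WM=15; [0,8) fires=5
i=3 t=25 v=4: → [24,32); WM=15
i=4 t=26 v=5: → [24,32); WM=15
i=5 t=28 v=2: → [24,32); WM=27; [8,16) fires=3 [16,24) fires=4
i=6 t=31 v=3: → [24,32); WM=27
i=7 t=34 v=7: → [32,40); WM=27
i=8 t=36 v=3: → [32,40); WM=35; [24,32) fires=14
i=9 t=44 v=1: → [40,48); WM=35
i=10 t=43 v=7: → [40,48); WM=35

[0,8)=5 [8,16)=3 [16,24)=4 [24,32)=14 [32,40)=10 [40,48)=8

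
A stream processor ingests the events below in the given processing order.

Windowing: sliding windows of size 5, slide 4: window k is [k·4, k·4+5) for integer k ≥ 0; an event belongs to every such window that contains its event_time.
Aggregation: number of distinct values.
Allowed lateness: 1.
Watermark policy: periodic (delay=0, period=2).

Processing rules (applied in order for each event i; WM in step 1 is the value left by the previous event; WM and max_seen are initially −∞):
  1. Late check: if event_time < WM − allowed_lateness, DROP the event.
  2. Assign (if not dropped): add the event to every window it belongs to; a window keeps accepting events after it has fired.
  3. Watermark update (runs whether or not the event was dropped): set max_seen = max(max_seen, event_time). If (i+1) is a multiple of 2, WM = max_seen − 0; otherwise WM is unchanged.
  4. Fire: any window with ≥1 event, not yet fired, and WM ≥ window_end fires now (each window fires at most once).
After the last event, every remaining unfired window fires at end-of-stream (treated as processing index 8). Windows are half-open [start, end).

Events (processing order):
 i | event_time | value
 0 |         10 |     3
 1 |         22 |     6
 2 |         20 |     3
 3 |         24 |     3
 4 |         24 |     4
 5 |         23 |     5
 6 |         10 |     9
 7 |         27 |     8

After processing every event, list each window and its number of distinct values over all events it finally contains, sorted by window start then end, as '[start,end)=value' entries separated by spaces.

[8,13)=1 [20,25)=4 [24,29)=3

i=0 t=10 v=3: → [8,13); WM=−∞
i=1 t=22 v=6: → [20,25); WM=22; [8,13) fires=1
i=2 t=20 v=3: DROP (t<22-1); WM=22
i=3 t=24 v=3: → [24,29),[20,25); WM=24
i=4 t=24 v=4: → [24,29),[20,25); WM=24
i=5 t=23 v=5: → [20,25); WM=24
i=6 t=10 v=9: DROP (t<24-1); WM=24
i=7 t=27 v=8: → [24,29); WM=27; [20,25) fires=4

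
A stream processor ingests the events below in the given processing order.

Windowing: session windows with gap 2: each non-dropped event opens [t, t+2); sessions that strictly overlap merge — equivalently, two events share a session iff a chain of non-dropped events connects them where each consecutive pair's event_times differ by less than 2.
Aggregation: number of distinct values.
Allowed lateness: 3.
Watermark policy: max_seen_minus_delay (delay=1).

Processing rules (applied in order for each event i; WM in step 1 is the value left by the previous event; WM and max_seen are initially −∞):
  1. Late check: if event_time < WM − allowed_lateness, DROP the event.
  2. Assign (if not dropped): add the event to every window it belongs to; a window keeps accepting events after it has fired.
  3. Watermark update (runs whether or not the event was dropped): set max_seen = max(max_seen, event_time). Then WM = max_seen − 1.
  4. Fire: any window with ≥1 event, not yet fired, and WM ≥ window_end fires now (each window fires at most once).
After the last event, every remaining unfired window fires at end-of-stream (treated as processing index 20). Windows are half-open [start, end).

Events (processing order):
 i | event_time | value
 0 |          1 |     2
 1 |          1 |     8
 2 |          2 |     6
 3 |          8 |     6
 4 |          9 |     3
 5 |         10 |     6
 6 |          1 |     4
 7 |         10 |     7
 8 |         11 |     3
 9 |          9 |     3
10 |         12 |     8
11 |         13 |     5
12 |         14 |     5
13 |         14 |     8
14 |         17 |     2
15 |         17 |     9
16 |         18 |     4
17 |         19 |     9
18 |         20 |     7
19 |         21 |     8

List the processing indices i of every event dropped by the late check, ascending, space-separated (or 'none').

i=0 t=1 v=2: → [1,3); WM=0
i=1 t=1 v=8: → [1,3); WM=0
i=2 t=2 v=6: → [1,4); WM=1
i=3 t=8 v=6: → [8,10); WM=7
i=4 t=9 v=3: → [8,11); WM=8
i=5 t=10 v=6: → [8,12); WM=9
i=6 t=1 v=4: DROP (t<9-3); WM=9
i=7 t=10 v=7: → [8,12); WM=9
i=8 t=11 v=3: → [8,13); WM=10
i=9 t=9 v=3: → [8,13); WM=10
i=10 t=12 v=8: → [8,14); WM=11
i=11 t=13 v=5: → [8,15); WM=12
i=12 t=14 v=5: → [8,16); WM=13
i=13 t=14 v=8: → [8,16); WM=13
i=14 t=17 v=2: → [17,19); WM=16
i=15 t=17 v=9: → [17,19); WM=16
i=16 t=18 v=4: → [17,20); WM=17
i=17 t=19 v=9: → [17,21); WM=18
i=18 t=20 v=7: → [17,22); WM=19
i=19 t=21 v=8: → [17,23); WM=20

6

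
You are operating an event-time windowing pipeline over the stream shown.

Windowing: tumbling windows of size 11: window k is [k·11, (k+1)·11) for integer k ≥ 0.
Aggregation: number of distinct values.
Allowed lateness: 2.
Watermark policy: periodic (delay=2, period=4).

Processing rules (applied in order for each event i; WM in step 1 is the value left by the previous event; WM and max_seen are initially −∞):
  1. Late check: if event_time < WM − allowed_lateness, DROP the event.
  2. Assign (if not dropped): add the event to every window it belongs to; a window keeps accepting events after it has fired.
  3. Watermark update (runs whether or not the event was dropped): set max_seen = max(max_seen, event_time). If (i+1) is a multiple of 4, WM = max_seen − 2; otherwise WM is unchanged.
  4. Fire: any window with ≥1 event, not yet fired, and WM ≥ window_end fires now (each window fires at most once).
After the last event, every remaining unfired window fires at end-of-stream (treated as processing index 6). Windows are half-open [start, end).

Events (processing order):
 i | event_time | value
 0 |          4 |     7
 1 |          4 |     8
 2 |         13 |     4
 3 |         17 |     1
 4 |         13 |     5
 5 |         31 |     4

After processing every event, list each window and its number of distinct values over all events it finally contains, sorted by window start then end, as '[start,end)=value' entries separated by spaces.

i=0 t=4 v=7: → [0,11); WM=−∞
i=1 t=4 v=8: → [0,11); WM=−∞
i=2 t=13 v=4: → [11,22); WM=−∞
i=3 t=17 v=1: → [11,22); WM=15; [0,11) fires=2
i=4 t=13 v=5: → [11,22); WM=15
i=5 t=31 v=4: → [22,33); WM=15

[0,11)=2 [11,22)=3 [22,33)=1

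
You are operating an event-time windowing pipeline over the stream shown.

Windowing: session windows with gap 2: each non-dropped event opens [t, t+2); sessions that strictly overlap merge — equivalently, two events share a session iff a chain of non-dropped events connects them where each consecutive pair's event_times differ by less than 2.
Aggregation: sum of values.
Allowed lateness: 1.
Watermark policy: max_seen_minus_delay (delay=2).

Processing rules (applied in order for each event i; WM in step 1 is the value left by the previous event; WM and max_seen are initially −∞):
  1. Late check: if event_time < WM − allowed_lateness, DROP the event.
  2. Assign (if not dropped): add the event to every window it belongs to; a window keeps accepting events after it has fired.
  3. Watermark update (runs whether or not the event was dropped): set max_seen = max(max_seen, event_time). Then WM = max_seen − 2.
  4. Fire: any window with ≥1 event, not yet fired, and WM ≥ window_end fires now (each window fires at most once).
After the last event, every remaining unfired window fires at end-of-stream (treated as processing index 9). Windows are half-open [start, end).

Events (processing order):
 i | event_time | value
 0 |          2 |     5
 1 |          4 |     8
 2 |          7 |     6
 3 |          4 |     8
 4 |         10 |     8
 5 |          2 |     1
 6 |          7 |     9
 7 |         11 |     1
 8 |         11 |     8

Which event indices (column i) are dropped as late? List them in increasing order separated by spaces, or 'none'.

i=0 t=2 v=5: → [2,4); WM=0
i=1 t=4 v=8: → [4,6); WM=2
i=2 t=7 v=6: → [7,9); WM=5
i=3 t=4 v=8: → [4,6); WM=5
i=4 t=10 v=8: → [10,12); WM=8
i=5 t=2 v=1: DROP (t<8-1); WM=8
i=6 t=7 v=9: → [7,9); WM=8
i=7 t=11 v=1: → [10,13); WM=9
i=8 t=11 v=8: → [10,13); WM=9

5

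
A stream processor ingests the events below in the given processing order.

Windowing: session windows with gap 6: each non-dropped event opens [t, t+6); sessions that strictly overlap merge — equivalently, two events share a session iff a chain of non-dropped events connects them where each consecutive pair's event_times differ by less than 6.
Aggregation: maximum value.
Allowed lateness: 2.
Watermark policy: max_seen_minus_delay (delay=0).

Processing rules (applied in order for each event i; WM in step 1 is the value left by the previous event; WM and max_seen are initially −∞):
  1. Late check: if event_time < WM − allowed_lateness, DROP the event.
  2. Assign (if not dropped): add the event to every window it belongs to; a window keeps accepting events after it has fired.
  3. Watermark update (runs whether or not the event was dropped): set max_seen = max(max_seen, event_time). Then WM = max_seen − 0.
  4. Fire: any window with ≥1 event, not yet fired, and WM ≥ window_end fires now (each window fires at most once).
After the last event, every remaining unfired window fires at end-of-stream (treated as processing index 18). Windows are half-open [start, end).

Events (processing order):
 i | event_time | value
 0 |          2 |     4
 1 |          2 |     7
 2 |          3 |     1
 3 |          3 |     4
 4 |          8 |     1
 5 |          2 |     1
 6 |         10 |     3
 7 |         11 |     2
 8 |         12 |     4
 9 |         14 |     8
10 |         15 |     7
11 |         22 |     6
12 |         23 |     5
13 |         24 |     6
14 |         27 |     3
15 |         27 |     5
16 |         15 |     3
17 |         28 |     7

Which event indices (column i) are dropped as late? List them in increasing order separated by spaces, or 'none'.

5 16

i=0 t=2 v=4: → [2,8); WM=2
i=1 t=2 v=7: → [2,8); WM=2
i=2 t=3 v=1: → [2,9); WM=3
i=3 t=3 v=4: → [2,9); WM=3
i=4 t=8 v=1: → [2,14); WM=8
i=5 t=2 v=1: DROP (t<8-2); WM=8
i=6 t=10 v=3: → [2,16); WM=10
i=7 t=11 v=2: → [2,17); WM=11
i=8 t=12 v=4: → [2,18); WM=12
i=9 t=14 v=8: → [2,20); WM=14
i=10 t=15 v=7: → [2,21); WM=15
i=11 t=22 v=6: → [22,28); WM=22
i=12 t=23 v=5: → [22,29); WM=23
i=13 t=24 v=6: → [22,30); WM=24
i=14 t=27 v=3: → [22,33); WM=27
i=15 t=27 v=5: → [22,33); WM=27
i=16 t=15 v=3: DROP (t<27-2); WM=27
i=17 t=28 v=7: → [22,34); WM=28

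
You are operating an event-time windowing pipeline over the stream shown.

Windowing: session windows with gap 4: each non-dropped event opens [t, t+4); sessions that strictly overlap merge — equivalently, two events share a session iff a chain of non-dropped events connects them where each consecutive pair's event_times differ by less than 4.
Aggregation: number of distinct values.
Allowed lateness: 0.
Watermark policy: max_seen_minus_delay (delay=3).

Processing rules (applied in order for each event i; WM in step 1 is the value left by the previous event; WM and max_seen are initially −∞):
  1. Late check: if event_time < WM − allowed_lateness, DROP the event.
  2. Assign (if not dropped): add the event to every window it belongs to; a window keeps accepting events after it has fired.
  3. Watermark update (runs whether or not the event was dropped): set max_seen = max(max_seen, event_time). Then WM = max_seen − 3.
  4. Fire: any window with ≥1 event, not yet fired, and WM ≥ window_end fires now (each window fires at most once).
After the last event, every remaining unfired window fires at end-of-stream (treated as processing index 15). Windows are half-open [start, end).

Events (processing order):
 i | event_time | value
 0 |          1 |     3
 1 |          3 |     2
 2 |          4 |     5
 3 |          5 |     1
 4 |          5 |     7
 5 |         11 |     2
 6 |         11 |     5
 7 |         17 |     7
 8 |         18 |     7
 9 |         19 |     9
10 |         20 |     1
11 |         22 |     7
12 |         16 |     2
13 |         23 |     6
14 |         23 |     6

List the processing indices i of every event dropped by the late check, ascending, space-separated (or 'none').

12

i=0 t=1 v=3: → [1,5); WM=-2
i=1 t=3 v=2: → [1,7); WM=0
i=2 t=4 v=5: → [1,8); WM=1
i=3 t=5 v=1: → [1,9); WM=2
i=4 t=5 v=7: → [1,9); WM=2
i=5 t=11 v=2: → [11,15); WM=8
i=6 t=11 v=5: → [11,15); WM=8
i=7 t=17 v=7: → [17,21); WM=14
i=8 t=18 v=7: → [17,22); WM=15
i=9 t=19 v=9: → [17,23); WM=16
i=10 t=20 v=1: → [17,24); WM=17
i=11 t=22 v=7: → [17,26); WM=19
i=12 t=16 v=2: DROP (t<19-0); WM=19
i=13 t=23 v=6: → [17,27); WM=20
i=14 t=23 v=6: → [17,27); WM=20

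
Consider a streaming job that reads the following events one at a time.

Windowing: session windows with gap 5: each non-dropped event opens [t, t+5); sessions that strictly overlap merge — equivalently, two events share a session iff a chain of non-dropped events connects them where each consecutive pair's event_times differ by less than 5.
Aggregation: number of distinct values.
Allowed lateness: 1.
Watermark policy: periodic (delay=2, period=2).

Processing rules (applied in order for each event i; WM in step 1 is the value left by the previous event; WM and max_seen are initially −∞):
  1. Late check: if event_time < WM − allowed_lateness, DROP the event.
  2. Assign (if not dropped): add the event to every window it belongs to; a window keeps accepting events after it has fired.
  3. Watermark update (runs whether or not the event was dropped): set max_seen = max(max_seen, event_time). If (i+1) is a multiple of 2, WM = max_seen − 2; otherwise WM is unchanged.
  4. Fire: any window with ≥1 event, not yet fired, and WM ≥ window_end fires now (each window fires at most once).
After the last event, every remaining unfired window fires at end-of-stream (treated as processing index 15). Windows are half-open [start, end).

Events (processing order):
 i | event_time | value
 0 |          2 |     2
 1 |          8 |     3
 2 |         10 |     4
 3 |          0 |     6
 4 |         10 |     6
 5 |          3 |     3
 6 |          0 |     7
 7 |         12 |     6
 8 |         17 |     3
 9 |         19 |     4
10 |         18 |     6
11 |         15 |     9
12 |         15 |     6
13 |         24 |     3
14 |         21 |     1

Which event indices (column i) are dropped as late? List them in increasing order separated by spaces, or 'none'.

i=0 t=2 v=2: → [2,7); WM=−∞
i=1 t=8 v=3: → [8,13); WM=6
i=2 t=10 v=4: → [8,15); WM=6
i=3 t=0 v=6: DROP (t<6-1); WM=8
i=4 t=10 v=6: → [8,15); WM=8
i=5 t=3 v=3: DROP (t<8-1); WM=8
i=6 t=0 v=7: DROP (t<8-1); WM=8
i=7 t=12 v=6: → [8,17); WM=10
i=8 t=17 v=3: → [17,22); WM=10
i=9 t=19 v=4: → [17,24); WM=17
i=10 t=18 v=6: → [17,24); WM=17
i=11 t=15 v=9: DROP (t<17-1); WM=17
i=12 t=15 v=6: DROP (t<17-1); WM=17
i=13 t=24 v=3: → [24,29); WM=22
i=14 t=21 v=1: → [17,29); WM=22

3 5 6 11 12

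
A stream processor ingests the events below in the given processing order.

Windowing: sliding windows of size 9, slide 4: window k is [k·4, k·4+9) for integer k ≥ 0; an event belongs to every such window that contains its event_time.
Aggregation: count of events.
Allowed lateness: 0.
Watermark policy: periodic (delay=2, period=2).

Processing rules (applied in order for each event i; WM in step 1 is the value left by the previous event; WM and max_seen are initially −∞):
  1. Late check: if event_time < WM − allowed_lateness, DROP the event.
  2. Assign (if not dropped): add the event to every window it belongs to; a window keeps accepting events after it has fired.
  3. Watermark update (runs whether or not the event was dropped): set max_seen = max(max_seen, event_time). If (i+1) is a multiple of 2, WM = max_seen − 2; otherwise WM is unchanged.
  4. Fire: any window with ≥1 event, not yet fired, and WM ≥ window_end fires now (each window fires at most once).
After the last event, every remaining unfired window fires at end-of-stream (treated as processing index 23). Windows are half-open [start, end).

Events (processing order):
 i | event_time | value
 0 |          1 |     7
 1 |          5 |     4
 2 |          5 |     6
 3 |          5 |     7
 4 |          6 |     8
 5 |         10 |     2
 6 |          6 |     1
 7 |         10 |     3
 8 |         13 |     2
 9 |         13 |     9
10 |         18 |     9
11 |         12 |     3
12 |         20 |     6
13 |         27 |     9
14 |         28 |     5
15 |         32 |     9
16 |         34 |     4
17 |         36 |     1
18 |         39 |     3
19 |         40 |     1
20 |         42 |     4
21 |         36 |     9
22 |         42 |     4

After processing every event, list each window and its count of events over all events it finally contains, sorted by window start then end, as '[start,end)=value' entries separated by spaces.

i=0 t=1 v=7: → [0,9); WM=−∞
i=1 t=5 v=4: → [4,13),[0,9); WM=3
i=2 t=5 v=6: → [4,13),[0,9); WM=3
i=3 t=5 v=7: → [4,13),[0,9); WM=3
i=4 t=6 v=8: → [4,13),[0,9); WM=3
i=5 t=10 v=2: → [8,17),[4,13); WM=8
i=6 t=6 v=1: DROP (t<8-0); WM=8
i=7 t=10 v=3: → [8,17),[4,13); WM=8
i=8 t=13 v=2: → [12,21),[8,17); WM=8
i=9 t=13 v=9: → [12,21),[8,17); WM=11; [0,9) fires=5
i=10 t=18 v=9: → [16,25),[12,21); WM=11
i=11 t=12 v=3: → [12,21),[8,17),[4,13); WM=16; [4,13) fires=7
i=12 t=20 v=6: → [20,29),[16,25),[12,21); WM=16
i=13 t=27 v=9: → [24,33),[20,29); WM=25; [8,17) fires=5 [12,21) fires=5 [16,25) fires=2
i=14 t=28 v=5: → [28,37),[24,33),[20,29); WM=25
i=15 t=32 v=9: → [32,41),[28,37),[24,33); WM=30; [20,29) fires=3
i=16 t=34 v=4: → [32,41),[28,37); WM=30
i=17 t=36 v=1: → [36,45),[32,41),[28,37); WM=34; [24,33) fires=3
i=18 t=39 v=3: → [36,45),[32,41); WM=34
i=19 t=40 v=1: → [40,49),[36,45),[32,41); WM=38; [28,37) fires=4
i=20 t=42 v=4: → [40,49),[36,45); WM=38
i=21 t=36 v=9: DROP (t<38-0); WM=40
i=22 t=42 v=4: → [40,49),[36,45); WM=40

[0,9)=5 [4,13)=7 [8,17)=5 [12,21)=5 [16,25)=2 [20,29)=3 [24,33)=3 [28,37)=4 [32,41)=5 [36,45)=5 [40,49)=3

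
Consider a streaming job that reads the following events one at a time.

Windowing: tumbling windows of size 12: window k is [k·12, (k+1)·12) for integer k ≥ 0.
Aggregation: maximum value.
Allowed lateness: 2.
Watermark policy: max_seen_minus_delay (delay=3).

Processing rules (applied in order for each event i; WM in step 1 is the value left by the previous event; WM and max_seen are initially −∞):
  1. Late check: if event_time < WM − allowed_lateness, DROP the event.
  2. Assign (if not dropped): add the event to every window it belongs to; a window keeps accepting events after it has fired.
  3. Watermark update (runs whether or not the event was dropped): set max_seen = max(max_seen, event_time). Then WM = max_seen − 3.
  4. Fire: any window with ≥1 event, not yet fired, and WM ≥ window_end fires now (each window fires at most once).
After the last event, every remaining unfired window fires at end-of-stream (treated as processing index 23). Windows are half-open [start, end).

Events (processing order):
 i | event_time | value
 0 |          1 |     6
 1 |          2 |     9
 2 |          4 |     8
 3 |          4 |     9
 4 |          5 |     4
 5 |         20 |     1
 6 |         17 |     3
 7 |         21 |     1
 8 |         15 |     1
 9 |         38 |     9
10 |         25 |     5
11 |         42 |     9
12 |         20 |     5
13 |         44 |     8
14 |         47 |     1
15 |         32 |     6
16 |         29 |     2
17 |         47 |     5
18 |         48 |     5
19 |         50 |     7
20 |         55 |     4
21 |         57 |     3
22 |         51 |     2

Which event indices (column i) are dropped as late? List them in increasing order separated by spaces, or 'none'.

i=0 t=1 v=6: → [0,12); WM=-2
i=1 t=2 v=9: → [0,12); WM=-1
i=2 t=4 v=8: → [0,12); WM=1
i=3 t=4 v=9: → [0,12); WM=1
i=4 t=5 v=4: → [0,12); WM=2
i=5 t=20 v=1: → [12,24); WM=17; [0,12) fires=9
i=6 t=17 v=3: → [12,24); WM=17
i=7 t=21 v=1: → [12,24); WM=18
i=8 t=15 v=1: DROP (t<18-2); WM=18
i=9 t=38 v=9: → [36,48); WM=35; [12,24) fires=3
i=10 t=25 v=5: DROP (t<35-2); WM=35
i=11 t=42 v=9: → [36,48); WM=39
i=12 t=20 v=5: DROP (t<39-2); WM=39
i=13 t=44 v=8: → [36,48); WM=41
i=14 t=47 v=1: → [36,48); WM=44
i=15 t=32 v=6: DROP (t<44-2); WM=44
i=16 t=29 v=2: DROP (t<44-2); WM=44
i=17 t=47 v=5: → [36,48); WM=44
i=18 t=48 v=5: → [48,60); WM=45
i=19 t=50 v=7: → [48,60); WM=47
i=20 t=55 v=4: → [48,60); WM=52; [36,48) fires=9
i=21 t=57 v=3: → [48,60); WM=54
i=22 t=51 v=2: DROP (t<54-2); WM=54

8 10 12 15 16 22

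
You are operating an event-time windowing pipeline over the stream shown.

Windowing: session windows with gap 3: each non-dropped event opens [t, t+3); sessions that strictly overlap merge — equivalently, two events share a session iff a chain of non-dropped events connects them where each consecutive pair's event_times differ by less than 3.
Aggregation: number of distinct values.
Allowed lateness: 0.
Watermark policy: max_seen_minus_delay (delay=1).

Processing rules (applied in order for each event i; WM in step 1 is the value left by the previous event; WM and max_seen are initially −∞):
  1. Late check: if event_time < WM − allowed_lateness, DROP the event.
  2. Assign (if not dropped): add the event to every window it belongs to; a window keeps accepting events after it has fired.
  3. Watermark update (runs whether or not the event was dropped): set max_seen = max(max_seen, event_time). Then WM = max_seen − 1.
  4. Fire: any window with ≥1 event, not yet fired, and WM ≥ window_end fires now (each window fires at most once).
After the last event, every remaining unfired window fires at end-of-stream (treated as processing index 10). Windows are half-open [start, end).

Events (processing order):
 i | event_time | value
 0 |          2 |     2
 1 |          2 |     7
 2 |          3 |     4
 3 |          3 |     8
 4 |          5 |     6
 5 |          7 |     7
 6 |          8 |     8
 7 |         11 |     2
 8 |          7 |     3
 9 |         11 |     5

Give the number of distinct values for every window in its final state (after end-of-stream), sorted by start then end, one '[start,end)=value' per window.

i=0 t=2 v=2: → [2,5); WM=1
i=1 t=2 v=7: → [2,5); WM=1
i=2 t=3 v=4: → [2,6); WM=2
i=3 t=3 v=8: → [2,6); WM=2
i=4 t=5 v=6: → [2,8); WM=4
i=5 t=7 v=7: → [2,10); WM=6
i=6 t=8 v=8: → [2,11); WM=7
i=7 t=11 v=2: → [11,14); WM=10
i=8 t=7 v=3: DROP (t<10-0); WM=10
i=9 t=11 v=5: → [11,14); WM=10

[2,11)=5 [11,14)=2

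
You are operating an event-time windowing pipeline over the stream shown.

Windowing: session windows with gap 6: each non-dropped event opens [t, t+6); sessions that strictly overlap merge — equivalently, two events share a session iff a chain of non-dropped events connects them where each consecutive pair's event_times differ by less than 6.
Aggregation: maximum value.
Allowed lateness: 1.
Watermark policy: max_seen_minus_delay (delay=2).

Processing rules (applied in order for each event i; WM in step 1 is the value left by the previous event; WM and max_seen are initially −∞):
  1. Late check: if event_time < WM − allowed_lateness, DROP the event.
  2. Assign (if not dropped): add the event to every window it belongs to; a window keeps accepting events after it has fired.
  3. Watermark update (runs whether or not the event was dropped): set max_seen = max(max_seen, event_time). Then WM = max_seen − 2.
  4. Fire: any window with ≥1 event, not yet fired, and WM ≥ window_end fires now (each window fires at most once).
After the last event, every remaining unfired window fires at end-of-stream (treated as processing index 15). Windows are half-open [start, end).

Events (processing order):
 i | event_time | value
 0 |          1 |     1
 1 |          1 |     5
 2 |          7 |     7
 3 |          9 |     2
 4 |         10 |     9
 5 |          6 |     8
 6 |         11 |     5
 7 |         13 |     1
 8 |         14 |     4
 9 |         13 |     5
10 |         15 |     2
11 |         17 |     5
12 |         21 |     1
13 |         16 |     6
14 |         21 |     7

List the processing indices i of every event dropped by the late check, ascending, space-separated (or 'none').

i=0 t=1 v=1: → [1,7); WM=-1
i=1 t=1 v=5: → [1,7); WM=-1
i=2 t=7 v=7: → [7,13); WM=5
i=3 t=9 v=2: → [7,15); WM=7
i=4 t=10 v=9: → [7,16); WM=8
i=5 t=6 v=8: DROP (t<8-1); WM=8
i=6 t=11 v=5: → [7,17); WM=9
i=7 t=13 v=1: → [7,19); WM=11
i=8 t=14 v=4: → [7,20); WM=12
i=9 t=13 v=5: → [7,20); WM=12
i=10 t=15 v=2: → [7,21); WM=13
i=11 t=17 v=5: → [7,23); WM=15
i=12 t=21 v=1: → [7,27); WM=19
i=13 t=16 v=6: DROP (t<19-1); WM=19
i=14 t=21 v=7: → [7,27); WM=19

5 13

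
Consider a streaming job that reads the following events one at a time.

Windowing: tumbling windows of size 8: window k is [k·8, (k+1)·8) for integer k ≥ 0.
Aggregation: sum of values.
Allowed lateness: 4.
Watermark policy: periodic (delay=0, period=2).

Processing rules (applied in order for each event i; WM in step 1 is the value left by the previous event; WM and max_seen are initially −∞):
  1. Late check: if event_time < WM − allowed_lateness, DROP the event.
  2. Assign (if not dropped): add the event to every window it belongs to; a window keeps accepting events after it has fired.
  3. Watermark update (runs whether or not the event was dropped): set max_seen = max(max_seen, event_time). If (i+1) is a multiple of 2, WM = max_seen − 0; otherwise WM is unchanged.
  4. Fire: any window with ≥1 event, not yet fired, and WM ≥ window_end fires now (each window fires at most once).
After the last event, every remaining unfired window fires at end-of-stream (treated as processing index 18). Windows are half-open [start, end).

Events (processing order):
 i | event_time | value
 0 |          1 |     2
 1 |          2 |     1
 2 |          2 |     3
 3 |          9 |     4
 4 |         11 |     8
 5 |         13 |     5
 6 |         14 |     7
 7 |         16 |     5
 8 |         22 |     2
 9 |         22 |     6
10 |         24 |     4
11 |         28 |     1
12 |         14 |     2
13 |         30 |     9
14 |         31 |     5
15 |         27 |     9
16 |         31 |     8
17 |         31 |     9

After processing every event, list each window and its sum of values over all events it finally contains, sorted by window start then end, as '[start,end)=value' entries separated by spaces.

i=0 t=1 v=2: → [0,8); WM=−∞
i=1 t=2 v=1: → [0,8); WM=2
i=2 t=2 v=3: → [0,8); WM=2
i=3 t=9 v=4: → [8,16); WM=9; [0,8) fires=6
i=4 t=11 v=8: → [8,16); WM=9
i=5 t=13 v=5: → [8,16); WM=13
i=6 t=14 v=7: → [8,16); WM=13
i=7 t=16 v=5: → [16,24); WM=16; [8,16) fires=24
i=8 t=22 v=2: → [16,24); WM=16
i=9 t=22 v=6: → [16,24); WM=22
i=10 t=24 v=4: → [24,32); WM=22
i=11 t=28 v=1: → [24,32); WM=28; [16,24) fires=13
i=12 t=14 v=2: DROP (t<28-4); WM=28
i=13 t=30 v=9: → [24,32); WM=30
i=14 t=31 v=5: → [24,32); WM=30
i=15 t=27 v=9: → [24,32); WM=31
i=16 t=31 v=8: → [24,32); WM=31
i=17 t=31 v=9: → [24,32); WM=31

[0,8)=6 [8,16)=24 [16,24)=13 [24,32)=45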